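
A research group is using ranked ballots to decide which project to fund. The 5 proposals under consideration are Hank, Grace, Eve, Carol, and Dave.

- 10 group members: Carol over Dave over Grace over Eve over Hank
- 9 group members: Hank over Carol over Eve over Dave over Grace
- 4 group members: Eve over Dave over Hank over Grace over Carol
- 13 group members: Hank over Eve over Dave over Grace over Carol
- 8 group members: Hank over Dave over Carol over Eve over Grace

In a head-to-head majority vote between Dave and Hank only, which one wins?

Hank

Ballots ranking Dave above Hank: 10+4 = 14.
Ballots ranking Hank above Dave: 9+13+8 = 30.
Hank wins the head-to-head, 30–14.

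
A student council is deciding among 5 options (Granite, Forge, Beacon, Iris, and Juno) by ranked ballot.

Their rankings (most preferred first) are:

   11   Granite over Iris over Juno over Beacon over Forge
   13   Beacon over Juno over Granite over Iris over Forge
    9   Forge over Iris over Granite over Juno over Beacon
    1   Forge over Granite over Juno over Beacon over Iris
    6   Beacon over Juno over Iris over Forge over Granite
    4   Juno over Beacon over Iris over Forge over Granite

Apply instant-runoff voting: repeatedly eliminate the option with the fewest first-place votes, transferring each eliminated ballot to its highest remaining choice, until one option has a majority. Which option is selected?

Round 1: Beacon 19, Granite 11, Forge 10, Juno 4, Iris 0. Iris has the fewest and is eliminated.
Round 2: Beacon 19, Granite 11, Forge 10, Juno 4. Juno has the fewest and is eliminated.
Round 3: Beacon 23, Granite 11, Forge 10. Beacon has a majority.

Beacon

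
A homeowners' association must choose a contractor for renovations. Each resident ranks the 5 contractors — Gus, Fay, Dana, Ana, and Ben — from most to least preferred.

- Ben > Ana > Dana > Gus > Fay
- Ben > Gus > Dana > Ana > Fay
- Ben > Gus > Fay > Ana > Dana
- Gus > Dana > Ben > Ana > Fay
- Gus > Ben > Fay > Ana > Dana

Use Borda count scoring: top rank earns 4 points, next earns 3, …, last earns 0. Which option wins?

Ben

Borda scores:
  Gus: 1 + 3 + 3 + 4 + 4 = 15
  Fay: 0 + 0 + 2 + 0 + 2 = 4
  Dana: 2 + 2 + 0 + 3 + 0 = 7
  Ana: 3 + 1 + 1 + 1 + 1 = 7
  Ben: 4 + 4 + 4 + 2 + 3 = 17
Ben has the highest total.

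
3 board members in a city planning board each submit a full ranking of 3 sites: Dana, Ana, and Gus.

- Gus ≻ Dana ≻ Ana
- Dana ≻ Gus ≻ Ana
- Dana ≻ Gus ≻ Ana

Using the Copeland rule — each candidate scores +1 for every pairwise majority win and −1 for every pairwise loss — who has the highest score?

Pairwise results:
  Dana vs Ana: Dana wins 3–0.
  Dana vs Gus: Dana wins 2–1.
  Ana vs Gus: Gus wins 3–0.
Copeland scores (wins − losses):
  Dana: 2 − 0 = 2
  Ana: 0 − 2 = -2
  Gus: 1 − 1 = 0
Dana has the best Copeland score.

Dana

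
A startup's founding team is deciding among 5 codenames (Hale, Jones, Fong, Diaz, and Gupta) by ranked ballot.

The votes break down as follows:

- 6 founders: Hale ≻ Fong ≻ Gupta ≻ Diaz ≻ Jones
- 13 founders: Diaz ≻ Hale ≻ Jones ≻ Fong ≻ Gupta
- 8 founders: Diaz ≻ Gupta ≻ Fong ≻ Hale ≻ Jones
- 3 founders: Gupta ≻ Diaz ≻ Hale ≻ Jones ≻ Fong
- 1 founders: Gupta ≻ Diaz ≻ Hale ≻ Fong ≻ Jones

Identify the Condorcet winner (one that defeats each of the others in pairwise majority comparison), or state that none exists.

Diaz

Head-to-head results (31 voters total):
Hale vs Jones: Hale wins 31–0.
Hale vs Fong: Hale wins 23–8.
Hale vs Diaz: Diaz wins 25–6.
Hale vs Gupta: Hale wins 19–12.
Jones vs Fong: Jones wins 16–15.
Jones vs Diaz: Diaz wins 31–0.
Jones vs Gupta: Gupta wins 18–13.
Fong vs Diaz: Diaz wins 25–6.
Fong vs Gupta: Fong wins 19–12.
Diaz vs Gupta: Diaz wins 21–10.
Diaz beats each rival — Hale (25–6), Jones (31–0), Fong (25–6), Gupta (21–10) — so Diaz is the Condorcet winner.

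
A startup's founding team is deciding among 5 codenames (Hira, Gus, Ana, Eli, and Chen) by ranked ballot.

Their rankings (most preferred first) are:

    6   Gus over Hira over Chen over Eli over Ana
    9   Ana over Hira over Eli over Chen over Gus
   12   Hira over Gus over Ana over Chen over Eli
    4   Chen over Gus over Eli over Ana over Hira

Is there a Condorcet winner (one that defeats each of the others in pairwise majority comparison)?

Head-to-head results (31 voters total):
Hira vs Gus: Hira wins 21–10.
Hira vs Ana: Hira wins 18–13.
Hira vs Eli: Hira wins 27–4.
Hira vs Chen: Hira wins 27–4.
Gus vs Ana: Gus wins 22–9.
Gus vs Eli: Gus wins 22–9.
Gus vs Chen: Gus wins 18–13.
Ana vs Eli: Ana wins 21–10.
Ana vs Chen: Ana wins 21–10.
Eli vs Chen: Chen wins 22–9.
Hira beats each rival — Gus (21–10), Ana (18–13), Eli (27–4), Chen (27–4) — so Hira is the Condorcet winner.

Yes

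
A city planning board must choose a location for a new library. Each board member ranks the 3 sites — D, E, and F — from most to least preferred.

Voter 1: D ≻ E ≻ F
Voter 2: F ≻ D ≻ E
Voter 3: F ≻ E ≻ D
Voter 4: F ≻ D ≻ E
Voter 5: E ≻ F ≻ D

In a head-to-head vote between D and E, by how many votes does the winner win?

Ballots ranking D above E: 3.
Ballots ranking E above D: 2.
D wins 3–2, a margin of 1.

1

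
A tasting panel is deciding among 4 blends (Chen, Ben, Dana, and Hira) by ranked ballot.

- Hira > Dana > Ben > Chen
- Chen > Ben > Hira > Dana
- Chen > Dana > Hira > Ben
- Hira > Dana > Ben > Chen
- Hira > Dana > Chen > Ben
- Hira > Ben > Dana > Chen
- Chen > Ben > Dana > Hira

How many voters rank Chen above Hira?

3

Ballots ranking Chen above Hira: 3.
Ballots ranking Hira above Chen: 4.
So 3 of 7 voters prefer Chen to Hira.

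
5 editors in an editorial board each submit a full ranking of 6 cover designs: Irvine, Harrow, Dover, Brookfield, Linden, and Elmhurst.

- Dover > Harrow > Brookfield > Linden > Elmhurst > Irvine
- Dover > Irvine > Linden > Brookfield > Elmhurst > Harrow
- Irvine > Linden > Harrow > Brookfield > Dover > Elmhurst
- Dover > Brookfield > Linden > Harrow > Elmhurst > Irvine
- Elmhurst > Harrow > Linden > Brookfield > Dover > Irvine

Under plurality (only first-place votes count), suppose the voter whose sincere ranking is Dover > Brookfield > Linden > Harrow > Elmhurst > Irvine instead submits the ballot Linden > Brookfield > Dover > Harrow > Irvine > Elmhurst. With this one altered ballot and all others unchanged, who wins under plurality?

Dover

First-place totals with the altered ballot: Irvine 1, Harrow 0, Dover 2, Brookfield 0, Linden 1, Elmhurst 1.
The winner is unchanged: still Dover.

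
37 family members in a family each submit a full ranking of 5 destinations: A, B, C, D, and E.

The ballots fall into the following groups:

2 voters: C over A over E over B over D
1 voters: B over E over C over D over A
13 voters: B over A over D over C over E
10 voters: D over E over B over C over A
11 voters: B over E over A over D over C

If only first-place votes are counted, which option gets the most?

B

First-place vote totals:
  A: 0
  B: 25
  C: 2
  D: 10
  E: 0
B has the most first-place votes.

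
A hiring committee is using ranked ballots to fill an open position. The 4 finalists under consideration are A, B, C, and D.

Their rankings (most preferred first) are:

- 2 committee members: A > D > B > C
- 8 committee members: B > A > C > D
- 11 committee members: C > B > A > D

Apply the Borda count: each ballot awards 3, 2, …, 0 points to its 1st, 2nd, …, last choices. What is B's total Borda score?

48

Borda scores:
  A: 2·3 + 8·2 + 11·1 = 33
  B: 2·1 + 8·3 + 11·2 = 48
  C: 2·0 + 8·1 + 11·3 = 41
  D: 2·2 + 8·0 + 11·0 = 4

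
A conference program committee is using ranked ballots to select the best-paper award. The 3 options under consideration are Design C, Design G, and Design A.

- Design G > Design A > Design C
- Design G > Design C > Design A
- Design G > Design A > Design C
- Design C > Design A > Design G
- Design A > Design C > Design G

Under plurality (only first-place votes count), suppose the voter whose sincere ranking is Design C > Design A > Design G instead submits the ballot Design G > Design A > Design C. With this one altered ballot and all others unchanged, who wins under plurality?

Design G

First-place totals with the altered ballot: Design C 0, Design G 4, Design A 1.
The winner is unchanged: still Design G.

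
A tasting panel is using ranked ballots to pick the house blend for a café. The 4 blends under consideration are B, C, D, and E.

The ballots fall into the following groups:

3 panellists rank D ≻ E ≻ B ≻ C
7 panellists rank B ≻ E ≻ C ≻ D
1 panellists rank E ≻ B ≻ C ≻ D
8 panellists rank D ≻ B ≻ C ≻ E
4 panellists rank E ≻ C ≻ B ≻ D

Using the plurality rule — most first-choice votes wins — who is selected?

First-place vote totals:
  B: 7
  C: 0
  D: 11
  E: 5
D has the most first-place votes.

D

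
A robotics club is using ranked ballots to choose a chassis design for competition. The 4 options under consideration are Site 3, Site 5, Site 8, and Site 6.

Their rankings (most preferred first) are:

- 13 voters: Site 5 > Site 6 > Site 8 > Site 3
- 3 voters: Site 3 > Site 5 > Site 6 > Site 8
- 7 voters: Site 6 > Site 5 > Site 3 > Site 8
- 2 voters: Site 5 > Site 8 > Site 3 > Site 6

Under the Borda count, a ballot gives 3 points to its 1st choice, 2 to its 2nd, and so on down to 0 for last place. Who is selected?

Site 5

Borda scores:
  Site 3: 13·0 + 3·3 + 7·1 + 2·1 = 18
  Site 5: 13·3 + 3·2 + 7·2 + 2·3 = 65
  Site 8: 13·1 + 3·0 + 7·0 + 2·2 = 17
  Site 6: 13·2 + 3·1 + 7·3 + 2·0 = 50
Site 5 has the highest total.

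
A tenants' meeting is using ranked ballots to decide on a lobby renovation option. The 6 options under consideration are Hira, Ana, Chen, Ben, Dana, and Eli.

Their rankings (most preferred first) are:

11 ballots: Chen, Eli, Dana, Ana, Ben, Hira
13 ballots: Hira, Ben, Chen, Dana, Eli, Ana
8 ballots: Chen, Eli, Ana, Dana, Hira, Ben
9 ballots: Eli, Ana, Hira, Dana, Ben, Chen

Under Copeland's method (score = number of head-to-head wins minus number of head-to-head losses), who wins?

Eli

Pairwise results:
  Hira vs Ana: Ana wins 28–13.
  Hira vs Chen: Hira wins 22–19.
  Hira vs Ben: Hira wins 30–11.
  Hira vs Dana: Hira wins 22–19.
  Hira vs Eli: Eli wins 28–13.
  Ana vs Chen: Chen wins 32–9.
  Ana vs Ben: Ana wins 28–13.
  Ana vs Dana: Dana wins 24–17.
  Ana vs Eli: Eli wins 41–0.
  Chen vs Ben: Ben wins 22–19.
  Chen vs Dana: Chen wins 32–9.
  Chen vs Eli: Chen wins 32–9.
  Ben vs Dana: Dana wins 28–13.
  Ben vs Eli: Eli wins 28–13.
  Dana vs Eli: Eli wins 28–13.
Copeland scores (wins − losses):
  Hira: 3 − 2 = 1
  Ana: 2 − 3 = -1
  Chen: 3 − 2 = 1
  Ben: 1 − 4 = -3
  Dana: 2 − 3 = -1
  Eli: 4 − 1 = 3
Eli has the best Copeland score.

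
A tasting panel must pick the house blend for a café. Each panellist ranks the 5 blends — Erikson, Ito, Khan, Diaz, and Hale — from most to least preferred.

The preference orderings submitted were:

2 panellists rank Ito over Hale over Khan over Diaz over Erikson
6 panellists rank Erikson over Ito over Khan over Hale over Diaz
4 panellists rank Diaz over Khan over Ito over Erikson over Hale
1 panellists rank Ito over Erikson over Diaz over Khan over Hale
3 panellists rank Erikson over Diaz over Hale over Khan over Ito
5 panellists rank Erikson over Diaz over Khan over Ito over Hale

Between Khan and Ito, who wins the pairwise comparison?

Ballots ranking Khan above Ito: 4+3+5 = 12.
Ballots ranking Ito above Khan: 2+6+1 = 9.
Khan wins the head-to-head, 12–9.

Khan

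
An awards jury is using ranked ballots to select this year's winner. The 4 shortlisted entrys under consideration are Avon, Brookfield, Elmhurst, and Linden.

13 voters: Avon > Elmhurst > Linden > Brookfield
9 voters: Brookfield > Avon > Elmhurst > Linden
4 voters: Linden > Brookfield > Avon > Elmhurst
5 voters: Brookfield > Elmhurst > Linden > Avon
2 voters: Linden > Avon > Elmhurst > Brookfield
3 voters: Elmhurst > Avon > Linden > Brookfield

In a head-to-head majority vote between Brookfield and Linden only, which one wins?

Ballots ranking Brookfield above Linden: 9+5 = 14.
Ballots ranking Linden above Brookfield: 13+4+2+3 = 22.
Linden wins the head-to-head, 22–14.

Linden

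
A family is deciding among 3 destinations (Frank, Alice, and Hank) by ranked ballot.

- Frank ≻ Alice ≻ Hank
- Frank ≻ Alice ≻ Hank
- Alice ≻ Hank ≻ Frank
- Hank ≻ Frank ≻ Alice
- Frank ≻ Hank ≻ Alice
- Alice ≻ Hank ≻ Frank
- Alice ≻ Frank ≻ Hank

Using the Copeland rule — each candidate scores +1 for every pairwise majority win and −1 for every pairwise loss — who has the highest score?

Pairwise results:
  Frank vs Alice: Frank wins 4–3.
  Frank vs Hank: Frank wins 4–3.
  Alice vs Hank: Alice wins 5–2.
Copeland scores (wins − losses):
  Frank: 2 − 0 = 2
  Alice: 1 − 1 = 0
  Hank: 0 − 2 = -2
Frank has the best Copeland score.

Frank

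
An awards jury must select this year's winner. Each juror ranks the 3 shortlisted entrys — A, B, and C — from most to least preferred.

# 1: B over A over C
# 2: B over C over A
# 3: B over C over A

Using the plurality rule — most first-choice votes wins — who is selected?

First-place vote totals:
  A: 0
  B: 3
  C: 0
B has the most first-place votes.

B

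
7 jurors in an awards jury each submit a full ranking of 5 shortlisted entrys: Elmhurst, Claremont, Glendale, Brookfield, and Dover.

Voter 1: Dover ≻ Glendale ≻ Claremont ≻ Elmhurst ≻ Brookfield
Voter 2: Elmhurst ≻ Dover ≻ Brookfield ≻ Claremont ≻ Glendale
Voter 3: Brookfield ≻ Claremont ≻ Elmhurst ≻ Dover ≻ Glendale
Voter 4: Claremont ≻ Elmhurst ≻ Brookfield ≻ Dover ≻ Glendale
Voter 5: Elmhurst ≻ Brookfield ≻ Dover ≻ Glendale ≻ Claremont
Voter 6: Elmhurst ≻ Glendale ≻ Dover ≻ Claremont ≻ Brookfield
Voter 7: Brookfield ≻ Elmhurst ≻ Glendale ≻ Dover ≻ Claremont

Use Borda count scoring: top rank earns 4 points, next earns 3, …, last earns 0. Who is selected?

Elmhurst

Borda scores:
  Elmhurst: 1 + 4 + 2 + 3 + 4 + 4 + 3 = 21
  Claremont: 2 + 1 + 3 + 4 + 0 + 1 + 0 = 11
  Glendale: 3 + 0 + 0 + 0 + 1 + 3 + 2 = 9
  Brookfield: 0 + 2 + 4 + 2 + 3 + 0 + 4 = 15
  Dover: 4 + 3 + 1 + 1 + 2 + 2 + 1 = 14
Elmhurst has the highest total.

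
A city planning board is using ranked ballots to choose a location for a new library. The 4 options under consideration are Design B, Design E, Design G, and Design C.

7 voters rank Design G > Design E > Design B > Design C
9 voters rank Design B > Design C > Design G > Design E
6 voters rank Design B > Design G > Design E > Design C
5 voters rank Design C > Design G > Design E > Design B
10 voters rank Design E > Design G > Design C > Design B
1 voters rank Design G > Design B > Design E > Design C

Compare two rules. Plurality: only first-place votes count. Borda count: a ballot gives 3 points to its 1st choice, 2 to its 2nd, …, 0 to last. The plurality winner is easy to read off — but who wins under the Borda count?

Design G

Plurality first-place counts: Design B 15, Design E 10, Design G 8, Design C 5 → Design B.
Borda totals: Design B 54, Design E 56, Design G 75, Design C 43 → Design G.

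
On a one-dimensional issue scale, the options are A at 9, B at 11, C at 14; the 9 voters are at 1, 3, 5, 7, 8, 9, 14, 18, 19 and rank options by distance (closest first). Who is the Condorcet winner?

A

With single-peaked preferences on a line, the Condorcet winner is the candidate closest to the median voter.
The median voter (position 8) is closest to A at 9.
Check: A vs C — voters closer to A: 6 of 9.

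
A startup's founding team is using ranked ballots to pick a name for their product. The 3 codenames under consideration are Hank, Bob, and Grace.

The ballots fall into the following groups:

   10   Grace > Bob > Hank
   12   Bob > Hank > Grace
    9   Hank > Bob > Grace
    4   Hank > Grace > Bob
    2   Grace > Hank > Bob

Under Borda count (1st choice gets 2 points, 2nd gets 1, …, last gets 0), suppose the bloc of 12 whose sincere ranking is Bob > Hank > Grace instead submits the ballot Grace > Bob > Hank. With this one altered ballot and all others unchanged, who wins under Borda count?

Grace

Borda totals with the altered ballot: Hank 28, Bob 31, Grace 52.
The switch changes the winner from Bob to Grace.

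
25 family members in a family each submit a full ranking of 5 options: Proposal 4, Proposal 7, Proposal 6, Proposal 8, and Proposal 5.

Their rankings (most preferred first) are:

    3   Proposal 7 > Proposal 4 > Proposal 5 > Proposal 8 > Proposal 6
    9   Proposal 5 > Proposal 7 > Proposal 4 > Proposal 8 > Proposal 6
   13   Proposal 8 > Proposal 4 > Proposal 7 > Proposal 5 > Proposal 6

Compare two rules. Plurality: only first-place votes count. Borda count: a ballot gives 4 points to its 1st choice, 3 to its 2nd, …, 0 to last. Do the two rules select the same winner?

Plurality first-place counts: Proposal 4 0, Proposal 7 3, Proposal 6 0, Proposal 8 13, Proposal 5 9 → Proposal 8.
Borda totals: Proposal 4 66, Proposal 7 65, Proposal 6 0, Proposal 8 64, Proposal 5 55 → Proposal 4.
The two rules disagree: plurality picks Proposal 8, Borda picks Proposal 4.

No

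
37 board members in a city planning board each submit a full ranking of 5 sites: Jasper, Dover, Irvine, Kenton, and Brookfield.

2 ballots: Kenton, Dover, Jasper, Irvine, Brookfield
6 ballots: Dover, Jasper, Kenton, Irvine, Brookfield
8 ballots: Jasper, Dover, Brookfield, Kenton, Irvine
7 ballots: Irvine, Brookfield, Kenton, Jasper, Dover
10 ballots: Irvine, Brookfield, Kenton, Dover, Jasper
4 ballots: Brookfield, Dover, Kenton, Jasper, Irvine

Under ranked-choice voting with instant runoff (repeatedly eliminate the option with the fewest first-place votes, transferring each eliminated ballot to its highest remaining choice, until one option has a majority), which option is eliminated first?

Round 1: Irvine 17, Jasper 8, Dover 6, Brookfield 4, Kenton 2. Kenton has the fewest and is eliminated.
Round 2: Irvine 17, Jasper 8, Dover 8, Brookfield 4. Brookfield has the fewest and is eliminated.
Round 3: Irvine 17, Dover 12, Jasper 8. Jasper has the fewest and is eliminated.
Round 4: Dover 20, Irvine 17. Dover has a majority.

Kenton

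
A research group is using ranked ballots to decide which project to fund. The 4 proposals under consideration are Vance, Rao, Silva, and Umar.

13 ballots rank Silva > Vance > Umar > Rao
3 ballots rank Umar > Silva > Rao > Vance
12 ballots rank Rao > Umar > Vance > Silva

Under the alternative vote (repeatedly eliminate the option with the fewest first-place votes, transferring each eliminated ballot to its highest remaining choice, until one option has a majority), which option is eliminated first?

Round 1: Silva 13, Rao 12, Umar 3, Vance 0. Vance has the fewest and is eliminated.
Round 2: Silva 13, Rao 12, Umar 3. Umar has the fewest and is eliminated.
Round 3: Silva 16, Rao 12. Silva has a majority.

Vance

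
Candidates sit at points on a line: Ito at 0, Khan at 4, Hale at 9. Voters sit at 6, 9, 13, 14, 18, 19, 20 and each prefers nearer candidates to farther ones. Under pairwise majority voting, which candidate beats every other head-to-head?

With single-peaked preferences on a line, the Condorcet winner is the candidate closest to the median voter.
The median voter (position 14) is closest to Hale at 9.
Check: Hale vs Ito — voters closer to Hale: 7 of 7.

Hale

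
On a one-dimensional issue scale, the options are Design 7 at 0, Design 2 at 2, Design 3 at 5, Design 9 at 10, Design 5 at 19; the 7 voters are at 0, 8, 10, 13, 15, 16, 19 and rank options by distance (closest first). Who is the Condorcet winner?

Design 9

With single-peaked preferences on a line, the Condorcet winner is the candidate closest to the median voter.
The median voter (position 13) is closest to Design 9 at 10.
Check: Design 9 vs Design 2 — voters closer to Design 9: 6 of 7.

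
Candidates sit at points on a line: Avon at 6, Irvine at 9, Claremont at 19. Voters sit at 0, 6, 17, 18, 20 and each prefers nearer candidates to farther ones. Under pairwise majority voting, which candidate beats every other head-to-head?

Claremont

With single-peaked preferences on a line, the Condorcet winner is the candidate closest to the median voter.
The median voter (position 17) is closest to Claremont at 19.
Check: Claremont vs Avon — voters closer to Claremont: 3 of 5.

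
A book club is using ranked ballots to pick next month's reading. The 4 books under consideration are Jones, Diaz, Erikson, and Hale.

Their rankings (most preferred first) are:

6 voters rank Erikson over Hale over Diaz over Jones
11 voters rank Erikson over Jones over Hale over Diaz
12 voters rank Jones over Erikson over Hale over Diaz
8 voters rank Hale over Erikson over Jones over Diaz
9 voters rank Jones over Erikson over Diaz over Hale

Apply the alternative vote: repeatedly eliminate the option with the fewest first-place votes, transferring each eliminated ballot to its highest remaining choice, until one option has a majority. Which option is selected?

Round 1: Jones 21, Erikson 17, Hale 8, Diaz 0. Diaz has the fewest and is eliminated.
Round 2: Jones 21, Erikson 17, Hale 8. Hale has the fewest and is eliminated.
Round 3: Erikson 25, Jones 21. Erikson has a majority.

Erikson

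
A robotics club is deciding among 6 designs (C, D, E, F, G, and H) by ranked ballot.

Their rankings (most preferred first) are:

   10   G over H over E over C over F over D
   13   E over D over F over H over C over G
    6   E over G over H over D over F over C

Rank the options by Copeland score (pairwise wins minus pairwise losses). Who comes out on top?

Pairwise results:
  C vs D: D wins 19–10.
  C vs E: E wins 29–0.
  C vs F: F wins 19–10.
  C vs G: G wins 16–13.
  C vs H: H wins 29–0.
  D vs E: E wins 29–0.
  D vs F: D wins 19–10.
  D vs G: G wins 16–13.
  D vs H: H wins 16–13.
  E vs F: E wins 29–0.
  E vs G: E wins 19–10.
  E vs H: E wins 19–10.
  F vs G: G wins 16–13.
  F vs H: H wins 16–13.
  G vs H: G wins 16–13.
Copeland scores (wins − losses):
  C: 0 − 5 = -5
  D: 2 − 3 = -1
  E: 5 − 0 = 5
  F: 1 − 4 = -3
  G: 4 − 1 = 3
  H: 3 − 2 = 1
E has the best Copeland score.

E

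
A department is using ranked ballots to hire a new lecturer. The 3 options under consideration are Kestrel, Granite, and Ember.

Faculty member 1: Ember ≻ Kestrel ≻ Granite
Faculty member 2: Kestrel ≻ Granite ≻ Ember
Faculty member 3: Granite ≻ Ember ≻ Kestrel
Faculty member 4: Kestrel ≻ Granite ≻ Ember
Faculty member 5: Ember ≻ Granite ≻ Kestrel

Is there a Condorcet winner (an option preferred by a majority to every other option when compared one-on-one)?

No

Head-to-head results (5 voters total):
Kestrel vs Granite: Kestrel wins 3–2.
Kestrel vs Ember: Ember wins 3–2.
Granite vs Ember: Granite wins 3–2.
No candidate beats all others: Kestrel beats Granite beats Ember beats Kestrel, a majority cycle.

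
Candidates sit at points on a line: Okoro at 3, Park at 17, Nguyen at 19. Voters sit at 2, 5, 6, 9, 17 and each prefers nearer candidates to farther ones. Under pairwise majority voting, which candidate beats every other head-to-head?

With single-peaked preferences on a line, the Condorcet winner is the candidate closest to the median voter.
The median voter (position 6) is closest to Okoro at 3.
Check: Okoro vs Nguyen — voters closer to Okoro: 4 of 5.

Okoro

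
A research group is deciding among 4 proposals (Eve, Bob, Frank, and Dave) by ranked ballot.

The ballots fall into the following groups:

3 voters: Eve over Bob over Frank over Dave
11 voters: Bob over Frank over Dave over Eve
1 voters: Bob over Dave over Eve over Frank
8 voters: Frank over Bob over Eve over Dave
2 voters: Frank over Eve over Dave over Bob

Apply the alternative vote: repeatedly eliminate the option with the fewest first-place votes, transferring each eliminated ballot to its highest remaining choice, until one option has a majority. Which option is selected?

Round 1: Bob 12, Frank 10, Eve 3, Dave 0. Dave has the fewest and is eliminated.
Round 2: Bob 12, Frank 10, Eve 3. Eve has the fewest and is eliminated.
Round 3: Bob 15, Frank 10. Bob has a majority.

Bob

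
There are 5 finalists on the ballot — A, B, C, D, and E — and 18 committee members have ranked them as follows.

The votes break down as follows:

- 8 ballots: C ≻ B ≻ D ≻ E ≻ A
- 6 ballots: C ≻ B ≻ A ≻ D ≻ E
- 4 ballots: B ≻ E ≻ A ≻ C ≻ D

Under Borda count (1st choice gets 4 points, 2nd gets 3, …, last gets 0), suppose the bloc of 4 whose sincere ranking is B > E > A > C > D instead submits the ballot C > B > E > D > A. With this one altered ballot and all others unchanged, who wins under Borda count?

Borda totals with the altered ballot: A 12, B 54, C 72, D 26, E 16.
The winner is unchanged: still C.

C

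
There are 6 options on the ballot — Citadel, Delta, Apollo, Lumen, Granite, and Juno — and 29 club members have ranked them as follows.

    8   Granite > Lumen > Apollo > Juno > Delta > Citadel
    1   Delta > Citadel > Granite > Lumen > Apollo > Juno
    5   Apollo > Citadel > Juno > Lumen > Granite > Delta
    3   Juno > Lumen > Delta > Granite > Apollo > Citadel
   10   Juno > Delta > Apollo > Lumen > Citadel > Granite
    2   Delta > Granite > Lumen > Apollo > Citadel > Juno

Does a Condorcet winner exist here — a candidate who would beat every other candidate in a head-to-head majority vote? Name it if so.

Head-to-head results (29 voters total):
Citadel vs Delta: Delta wins 24–5.
Citadel vs Apollo: Apollo wins 28–1.
Citadel vs Lumen: Lumen wins 23–6.
Citadel vs Granite: Citadel wins 16–13.
Citadel vs Juno: Juno wins 21–8.
Delta vs Apollo: Delta wins 16–13.
Delta vs Lumen: Lumen wins 16–13.
Delta vs Granite: Delta wins 16–13.
Delta vs Juno: Juno wins 26–3.
Apollo vs Lumen: Apollo wins 15–14.
Apollo vs Granite: Apollo wins 15–14.
Apollo vs Juno: Apollo wins 16–13.
Lumen vs Granite: Lumen wins 18–11.
Lumen vs Juno: Juno wins 18–11.
Granite vs Juno: Juno wins 18–11.
No candidate beats all others: Delta beats Apollo beats Lumen beats Delta, a majority cycle.

No Condorcet winner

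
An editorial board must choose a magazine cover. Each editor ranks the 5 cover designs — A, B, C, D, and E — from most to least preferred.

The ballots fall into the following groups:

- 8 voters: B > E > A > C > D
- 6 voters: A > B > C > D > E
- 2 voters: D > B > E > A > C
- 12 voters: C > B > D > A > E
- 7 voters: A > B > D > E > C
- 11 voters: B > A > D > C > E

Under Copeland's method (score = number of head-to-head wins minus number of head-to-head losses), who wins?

Pairwise results:
  A vs B: B wins 33–13.
  A vs C: A wins 34–12.
  A vs D: A wins 32–14.
  A vs E: A wins 36–10.
  B vs C: B wins 34–12.
  B vs D: B wins 44–2.
  B vs E: B wins 46–0.
  C vs D: C wins 26–20.
  C vs E: C wins 29–17.
  D vs E: D wins 38–8.
Copeland scores (wins − losses):
  A: 3 − 1 = 2
  B: 4 − 0 = 4
  C: 2 − 2 = 0
  D: 1 − 3 = -2
  E: 0 − 4 = -4
B has the best Copeland score.

B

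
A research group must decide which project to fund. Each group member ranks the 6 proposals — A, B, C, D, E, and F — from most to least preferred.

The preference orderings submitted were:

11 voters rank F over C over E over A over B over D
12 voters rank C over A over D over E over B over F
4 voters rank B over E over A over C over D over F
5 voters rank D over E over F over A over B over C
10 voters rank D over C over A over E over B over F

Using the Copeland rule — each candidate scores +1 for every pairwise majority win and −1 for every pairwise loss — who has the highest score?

C

Pairwise results:
  A vs B: A wins 38–4.
  A vs C: C wins 33–9.
  A vs D: A wins 27–15.
  A vs E: A wins 22–20.
  A vs F: A wins 26–16.
  B vs C: C wins 33–9.
  B vs D: D wins 27–15.
  B vs E: E wins 38–4.
  B vs F: B wins 26–16.
  C vs D: C wins 27–15.
  C vs E: C wins 33–9.
  C vs F: C wins 26–16.
  D vs E: D wins 27–15.
  D vs F: D wins 31–11.
  E vs F: E wins 31–11.
Copeland scores (wins − losses):
  A: 4 − 1 = 3
  B: 1 − 4 = -3
  C: 5 − 0 = 5
  D: 3 − 2 = 1
  E: 2 − 3 = -1
  F: 0 − 5 = -5
C has the best Copeland score.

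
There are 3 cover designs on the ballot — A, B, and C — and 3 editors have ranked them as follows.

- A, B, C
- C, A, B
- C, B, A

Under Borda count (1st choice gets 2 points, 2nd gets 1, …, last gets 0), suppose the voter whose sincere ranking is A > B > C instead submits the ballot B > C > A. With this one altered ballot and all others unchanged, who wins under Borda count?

C

Borda totals with the altered ballot: A 1, B 3, C 5.
The winner is unchanged: still C.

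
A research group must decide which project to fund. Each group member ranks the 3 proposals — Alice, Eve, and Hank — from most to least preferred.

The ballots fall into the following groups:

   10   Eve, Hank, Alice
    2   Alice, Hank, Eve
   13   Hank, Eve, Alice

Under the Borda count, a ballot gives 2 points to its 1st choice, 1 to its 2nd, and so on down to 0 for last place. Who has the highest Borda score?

Borda scores:
  Alice: 10·0 + 2·2 + 13·0 = 4
  Eve: 10·2 + 2·0 + 13·1 = 33
  Hank: 10·1 + 2·1 + 13·2 = 38
Hank has the highest total.

Hank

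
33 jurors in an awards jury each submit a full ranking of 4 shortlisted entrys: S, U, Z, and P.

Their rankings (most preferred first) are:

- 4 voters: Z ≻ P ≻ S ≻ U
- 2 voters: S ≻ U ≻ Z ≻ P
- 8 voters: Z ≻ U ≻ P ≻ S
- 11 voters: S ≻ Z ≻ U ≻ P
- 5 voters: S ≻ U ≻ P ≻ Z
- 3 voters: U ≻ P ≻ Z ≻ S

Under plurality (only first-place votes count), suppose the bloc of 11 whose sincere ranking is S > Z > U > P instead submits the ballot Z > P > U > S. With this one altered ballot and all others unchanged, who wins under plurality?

Z

First-place totals with the altered ballot: S 7, U 3, Z 23, P 0.
The switch changes the winner from S to Z.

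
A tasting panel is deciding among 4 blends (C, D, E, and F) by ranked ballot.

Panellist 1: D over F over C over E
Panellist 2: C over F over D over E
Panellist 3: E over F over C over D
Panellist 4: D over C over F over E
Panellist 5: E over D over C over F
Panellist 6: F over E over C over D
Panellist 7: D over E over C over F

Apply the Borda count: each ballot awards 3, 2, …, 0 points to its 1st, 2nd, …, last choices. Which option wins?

D

Borda scores:
  C: 1 + 3 + 1 + 2 + 1 + 1 + 1 = 10
  D: 3 + 1 + 0 + 3 + 2 + 0 + 3 = 12
  E: 0 + 0 + 3 + 0 + 3 + 2 + 2 = 10
  F: 2 + 2 + 2 + 1 + 0 + 3 + 0 = 10
D has the highest total.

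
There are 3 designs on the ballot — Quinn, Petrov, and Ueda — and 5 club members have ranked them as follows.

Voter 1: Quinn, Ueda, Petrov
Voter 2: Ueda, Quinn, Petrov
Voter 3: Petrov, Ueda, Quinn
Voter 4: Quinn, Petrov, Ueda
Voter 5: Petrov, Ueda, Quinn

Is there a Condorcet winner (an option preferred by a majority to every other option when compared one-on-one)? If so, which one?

None — there is no Condorcet winner

Head-to-head results (5 voters total):
Quinn vs Petrov: Quinn wins 3–2.
Quinn vs Ueda: Ueda wins 3–2.
Petrov vs Ueda: Petrov wins 3–2.
No candidate beats all others: Quinn beats Petrov beats Ueda beats Quinn, a majority cycle.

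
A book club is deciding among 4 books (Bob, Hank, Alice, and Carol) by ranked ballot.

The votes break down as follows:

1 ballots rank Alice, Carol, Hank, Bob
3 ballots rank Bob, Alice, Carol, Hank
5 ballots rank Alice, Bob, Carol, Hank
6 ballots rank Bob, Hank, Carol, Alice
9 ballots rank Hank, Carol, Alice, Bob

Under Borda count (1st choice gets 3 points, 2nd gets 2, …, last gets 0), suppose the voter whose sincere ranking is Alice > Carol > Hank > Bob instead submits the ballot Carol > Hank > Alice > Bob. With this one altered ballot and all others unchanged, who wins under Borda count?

Borda totals with the altered ballot: Bob 37, Hank 41, Alice 31, Carol 35.
The winner is unchanged: still Hank.

Hank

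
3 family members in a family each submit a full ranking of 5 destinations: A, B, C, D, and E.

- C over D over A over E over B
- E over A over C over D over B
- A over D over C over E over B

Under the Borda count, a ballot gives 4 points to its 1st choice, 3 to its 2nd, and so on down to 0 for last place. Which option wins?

Borda scores:
  A: 2 + 3 + 4 = 9
  B: 0 + 0 + 0 = 0
  C: 4 + 2 + 2 = 8
  D: 3 + 1 + 3 = 7
  E: 1 + 4 + 1 = 6
A has the highest total.

A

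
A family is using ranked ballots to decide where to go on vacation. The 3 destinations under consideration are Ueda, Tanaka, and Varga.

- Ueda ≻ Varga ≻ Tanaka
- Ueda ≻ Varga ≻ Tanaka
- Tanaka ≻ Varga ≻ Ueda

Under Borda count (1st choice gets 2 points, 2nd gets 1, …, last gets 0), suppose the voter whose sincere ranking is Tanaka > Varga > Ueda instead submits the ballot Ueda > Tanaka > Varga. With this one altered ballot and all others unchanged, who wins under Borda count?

Borda totals with the altered ballot: Ueda 6, Tanaka 1, Varga 2.
The winner is unchanged: still Ueda.

Ueda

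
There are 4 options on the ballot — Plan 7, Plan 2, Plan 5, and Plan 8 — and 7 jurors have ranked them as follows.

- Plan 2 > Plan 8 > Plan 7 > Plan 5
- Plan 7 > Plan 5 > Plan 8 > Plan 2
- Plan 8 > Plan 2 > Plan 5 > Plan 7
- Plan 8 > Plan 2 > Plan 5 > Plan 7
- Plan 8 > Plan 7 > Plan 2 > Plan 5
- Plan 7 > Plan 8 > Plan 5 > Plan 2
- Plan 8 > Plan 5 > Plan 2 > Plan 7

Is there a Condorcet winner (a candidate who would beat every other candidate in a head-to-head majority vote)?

Yes

Head-to-head results (7 voters total):
Plan 7 vs Plan 2: Plan 2 wins 4–3.
Plan 7 vs Plan 5: Plan 7 wins 4–3.
Plan 7 vs Plan 8: Plan 8 wins 5–2.
Plan 2 vs Plan 5: Plan 2 wins 4–3.
Plan 2 vs Plan 8: Plan 8 wins 6–1.
Plan 5 vs Plan 8: Plan 8 wins 6–1.
Plan 8 beats each rival — Plan 7 (5–2), Plan 2 (6–1), Plan 5 (6–1) — so Plan 8 is the Condorcet winner.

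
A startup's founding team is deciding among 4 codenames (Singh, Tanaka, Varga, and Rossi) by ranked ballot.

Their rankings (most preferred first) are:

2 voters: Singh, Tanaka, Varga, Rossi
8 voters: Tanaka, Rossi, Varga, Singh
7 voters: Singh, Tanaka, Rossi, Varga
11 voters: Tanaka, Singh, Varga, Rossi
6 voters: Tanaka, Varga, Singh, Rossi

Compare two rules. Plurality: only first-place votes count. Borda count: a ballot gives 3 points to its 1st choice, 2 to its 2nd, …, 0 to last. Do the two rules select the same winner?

Yes

Plurality first-place counts: Singh 9, Tanaka 25, Varga 0, Rossi 0 → Tanaka.
Borda totals: Singh 55, Tanaka 93, Varga 33, Rossi 23 → Tanaka.
The two rules agree on Tanaka.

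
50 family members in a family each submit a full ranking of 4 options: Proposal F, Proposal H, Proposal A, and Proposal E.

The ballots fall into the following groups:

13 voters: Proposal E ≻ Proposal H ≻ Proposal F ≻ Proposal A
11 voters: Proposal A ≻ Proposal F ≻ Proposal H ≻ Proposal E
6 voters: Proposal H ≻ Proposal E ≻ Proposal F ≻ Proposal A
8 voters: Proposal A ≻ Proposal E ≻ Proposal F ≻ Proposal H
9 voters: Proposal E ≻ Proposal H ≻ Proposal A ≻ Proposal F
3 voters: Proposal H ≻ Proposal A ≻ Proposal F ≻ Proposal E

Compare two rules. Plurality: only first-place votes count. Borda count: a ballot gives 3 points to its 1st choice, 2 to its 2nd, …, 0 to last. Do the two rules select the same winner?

Yes

Plurality first-place counts: Proposal F 0, Proposal H 9, Proposal A 19, Proposal E 22 → Proposal E.
Borda totals: Proposal F 52, Proposal H 82, Proposal A 72, Proposal E 94 → Proposal E.
The two rules agree on Proposal E.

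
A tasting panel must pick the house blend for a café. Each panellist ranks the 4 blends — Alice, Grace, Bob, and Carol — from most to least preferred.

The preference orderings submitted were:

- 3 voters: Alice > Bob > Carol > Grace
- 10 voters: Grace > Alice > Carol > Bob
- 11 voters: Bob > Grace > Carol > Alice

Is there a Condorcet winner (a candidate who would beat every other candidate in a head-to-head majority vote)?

Head-to-head results (24 voters total):
Alice vs Grace: Grace wins 21–3.
Alice vs Bob: Alice wins 13–11.
Alice vs Carol: Alice wins 13–11.
Grace vs Bob: Bob wins 14–10.
Grace vs Carol: Grace wins 21–3.
Bob vs Carol: Bob wins 14–10.
No candidate beats all others: Alice beats Bob beats Grace beats Alice, a majority cycle.

No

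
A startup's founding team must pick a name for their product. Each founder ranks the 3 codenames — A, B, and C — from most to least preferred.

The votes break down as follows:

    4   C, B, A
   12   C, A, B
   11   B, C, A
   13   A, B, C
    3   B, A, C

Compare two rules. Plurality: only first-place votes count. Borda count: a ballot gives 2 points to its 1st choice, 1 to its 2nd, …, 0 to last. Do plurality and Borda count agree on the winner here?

No

Plurality first-place counts: A 13, B 14, C 16 → C.
Borda totals: A 41, B 45, C 43 → B.
The two rules disagree: plurality picks C, Borda picks B.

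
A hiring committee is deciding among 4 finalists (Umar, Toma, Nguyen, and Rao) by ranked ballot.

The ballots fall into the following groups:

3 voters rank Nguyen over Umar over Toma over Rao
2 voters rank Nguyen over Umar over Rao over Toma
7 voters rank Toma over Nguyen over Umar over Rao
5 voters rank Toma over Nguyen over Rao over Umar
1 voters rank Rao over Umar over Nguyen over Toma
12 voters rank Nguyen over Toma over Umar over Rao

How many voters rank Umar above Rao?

Ballots ranking Umar above Rao: 3+2+7+12 = 24.
Ballots ranking Rao above Umar: 5+1 = 6.
So 24 of 30 voters prefer Umar to Rao.

24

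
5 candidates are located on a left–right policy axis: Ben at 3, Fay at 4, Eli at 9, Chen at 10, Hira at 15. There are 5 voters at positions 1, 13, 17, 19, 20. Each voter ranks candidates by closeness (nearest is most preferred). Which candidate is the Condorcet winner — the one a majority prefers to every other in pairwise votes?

With single-peaked preferences on a line, the Condorcet winner is the candidate closest to the median voter.
The median voter (position 17) is closest to Hira at 15.
Check: Hira vs Eli — voters closer to Hira: 4 of 5.

Hira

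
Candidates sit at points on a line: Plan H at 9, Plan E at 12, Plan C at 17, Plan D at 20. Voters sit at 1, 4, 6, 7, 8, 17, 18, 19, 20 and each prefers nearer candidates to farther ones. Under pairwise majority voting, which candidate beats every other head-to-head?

Plan H

With single-peaked preferences on a line, the Condorcet winner is the candidate closest to the median voter.
The median voter (position 8) is closest to Plan H at 9.
Check: Plan H vs Plan E — voters closer to Plan H: 5 of 9.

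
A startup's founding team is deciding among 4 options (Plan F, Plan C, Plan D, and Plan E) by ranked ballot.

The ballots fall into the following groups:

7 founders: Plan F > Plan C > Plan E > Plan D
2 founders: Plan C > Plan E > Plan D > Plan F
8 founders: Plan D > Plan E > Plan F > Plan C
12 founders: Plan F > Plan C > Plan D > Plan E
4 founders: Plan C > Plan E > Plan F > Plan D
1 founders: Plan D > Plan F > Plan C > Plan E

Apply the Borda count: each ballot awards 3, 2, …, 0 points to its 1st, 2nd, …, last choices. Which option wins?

Plan F

Borda scores:
  Plan F: 7·3 + 2·0 + 8·1 + 12·3 + 4·1 + 2 = 71
  Plan C: 7·2 + 2·3 + 8·0 + 12·2 + 4·3 + 1 = 57
  Plan D: 7·0 + 2·1 + 8·3 + 12·1 + 4·0 + 3 = 41
  Plan E: 7·1 + 2·2 + 8·2 + 12·0 + 4·2 + 0 = 35
Plan F has the highest total.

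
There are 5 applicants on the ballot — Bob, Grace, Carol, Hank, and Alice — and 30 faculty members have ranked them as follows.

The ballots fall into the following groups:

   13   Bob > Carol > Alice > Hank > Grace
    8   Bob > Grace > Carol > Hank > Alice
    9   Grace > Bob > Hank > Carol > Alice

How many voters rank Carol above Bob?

Ballots ranking Carol above Bob: 0.
Ballots ranking Bob above Carol: 13+8+9 = 30.
So 0 of 30 voters prefer Carol to Bob.

0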